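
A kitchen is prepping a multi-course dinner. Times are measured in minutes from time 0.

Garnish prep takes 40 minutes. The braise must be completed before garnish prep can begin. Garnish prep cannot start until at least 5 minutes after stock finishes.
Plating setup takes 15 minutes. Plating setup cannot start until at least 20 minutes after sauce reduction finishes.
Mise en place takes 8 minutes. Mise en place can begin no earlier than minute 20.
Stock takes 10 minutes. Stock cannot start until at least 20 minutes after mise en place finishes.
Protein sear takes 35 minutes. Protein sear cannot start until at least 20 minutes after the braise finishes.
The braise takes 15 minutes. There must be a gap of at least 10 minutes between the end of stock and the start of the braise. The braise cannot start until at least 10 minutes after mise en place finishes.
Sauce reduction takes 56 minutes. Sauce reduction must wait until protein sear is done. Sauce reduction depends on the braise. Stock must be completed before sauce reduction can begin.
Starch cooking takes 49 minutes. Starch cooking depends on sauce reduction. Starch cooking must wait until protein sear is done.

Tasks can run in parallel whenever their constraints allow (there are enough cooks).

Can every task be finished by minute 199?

No

Mise en place waits on its own release at minute 20, so it starts at minute 20 and finishes at 20 + 8 = minute 28.
Stock waits on mise en place (finishes minute 28, plus 20-minute gap → minute 48), so it starts at minute 48 and finishes at 48 + 10 = minute 58.
The braise cannot start until stock (finishes minute 58, plus 10-minute gap → minute 68); mise en place (finishes minute 28, plus 10-minute gap → minute 38). The controlling bound is minute 68, so the braise finishes at 68 + 15 = minute 83.
For garnish prep: the braise (finishes minute 83); stock (finishes minute 58, plus 5-minute gap → minute 63). Taking the maximum gives a start of minute 83, and it finishes at 83 + 40 = minute 123.
Protein sear cannot begin until the braise (finishes minute 83, plus 20-minute gap → minute 103). It runs from minute 103 to 103 + 35 = minute 138.
Sauce reduction needs all of protein sear (finishes minute 138); the braise (finishes minute 83); stock (finishes minute 58). That puts its earliest start at minute 138; it finishes at 138 + 56 = minute 194.
Plating setup waits on sauce reduction (finishes minute 194, plus 20-minute gap → minute 214), so it starts at minute 214 and finishes at 214 + 15 = minute 229.
Starch cooking cannot start until sauce reduction (finishes minute 194); protein sear (finishes minute 138). The controlling bound is minute 194, so starch cooking finishes at 194 + 49 = minute 243.
The earliest everything can be done is minute 243, which is after the deadline of 199, so it is not possible.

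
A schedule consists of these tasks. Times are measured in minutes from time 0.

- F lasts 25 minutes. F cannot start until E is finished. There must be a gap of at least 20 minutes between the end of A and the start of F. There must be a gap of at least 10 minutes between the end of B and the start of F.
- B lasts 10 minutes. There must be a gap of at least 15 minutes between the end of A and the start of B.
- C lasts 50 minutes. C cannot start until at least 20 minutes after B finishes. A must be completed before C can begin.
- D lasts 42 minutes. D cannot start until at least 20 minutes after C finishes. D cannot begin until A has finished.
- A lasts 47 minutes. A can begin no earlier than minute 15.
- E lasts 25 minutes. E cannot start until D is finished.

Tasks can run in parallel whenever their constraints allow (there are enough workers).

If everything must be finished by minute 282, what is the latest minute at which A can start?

28

F must finish by minute 282; it takes 25 minutes, so it must start by 282 − 25 = minute 257.
E must finish before F (must start by minute 257). With a 25-minute duration, E must start by 257 − 25 = minute 232.
D has to be done before E (must start by minute 232). That means finishing by minute 232, i.e. starting by 232 − 42 = minute 190.
Since D (must start by minute 190, minus 20-minute gap → minute 170) depends on it, C must finish by minute 170. Backing off its 50-minute duration gives a latest start of minute 120.
B feeds C (must start by minute 120, minus 20-minute gap → minute 100); F (must start by minute 257, minus 10-minute gap → minute 247). Taking the minimum, B must finish by minute 100 and start by 100 − 10 = minute 90.
A must finish in time for B (must start by minute 90, minus 15-minute gap → minute 75); C (must start by minute 120); D (must start by minute 190); F (must start by minute 257, minus 20-minute gap → minute 237). The tightest is minute 75, so A must start by 75 − 47 = minute 28.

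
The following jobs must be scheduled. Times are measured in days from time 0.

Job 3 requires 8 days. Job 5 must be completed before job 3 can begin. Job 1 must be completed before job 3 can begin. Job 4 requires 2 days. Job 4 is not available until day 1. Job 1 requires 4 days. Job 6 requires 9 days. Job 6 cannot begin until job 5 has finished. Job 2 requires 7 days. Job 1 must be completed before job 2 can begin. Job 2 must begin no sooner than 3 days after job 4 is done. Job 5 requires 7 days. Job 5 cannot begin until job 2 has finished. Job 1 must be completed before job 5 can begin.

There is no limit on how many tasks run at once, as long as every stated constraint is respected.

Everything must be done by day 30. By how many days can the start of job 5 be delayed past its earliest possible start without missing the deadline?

1

Job 4 cannot begin until its own release at day 1. It runs from day 1 to 1 + 2 = day 3.
Job 1 has no prerequisites, so it starts at day 0 and finishes at day 4.
Job 2 needs all of job 1 (finishes day 4); job 4 (finishes day 3, plus 3-day gap → day 6). That puts its earliest start at day 6; it finishes at 6 + 7 = day 13.
For job 5: job 2 (finishes day 13); job 1 (finishes day 4). Taking the maximum gives a start of day 13, and it finishes at 13 + 7 = day 20.

Working backward from the deadline:
To finish by day 30, job 3 (duration 8) must start no later than day 22.
Job 6 has no dependents, so it just needs to finish by day 30. Starting by 30 − 9 = day 21 achieves that.
Job 5 feeds job 3 (must start by day 22); job 6 (must start by day 21). Taking the minimum, job 5 must finish by day 21 and start by 21 − 7 = day 14.
So job 5 can start as early as day 13 and as late as day 14, giving 14 − 13 = 1 day of slack.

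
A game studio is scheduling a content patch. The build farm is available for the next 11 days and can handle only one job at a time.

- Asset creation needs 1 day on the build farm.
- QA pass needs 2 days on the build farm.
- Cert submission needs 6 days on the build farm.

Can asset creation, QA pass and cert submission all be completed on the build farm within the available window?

Yes

Running back to back, the jobs need 1 + 2 + 6 = 9 days on the build farm.
Since 9 ≤ 11, they fit within the window.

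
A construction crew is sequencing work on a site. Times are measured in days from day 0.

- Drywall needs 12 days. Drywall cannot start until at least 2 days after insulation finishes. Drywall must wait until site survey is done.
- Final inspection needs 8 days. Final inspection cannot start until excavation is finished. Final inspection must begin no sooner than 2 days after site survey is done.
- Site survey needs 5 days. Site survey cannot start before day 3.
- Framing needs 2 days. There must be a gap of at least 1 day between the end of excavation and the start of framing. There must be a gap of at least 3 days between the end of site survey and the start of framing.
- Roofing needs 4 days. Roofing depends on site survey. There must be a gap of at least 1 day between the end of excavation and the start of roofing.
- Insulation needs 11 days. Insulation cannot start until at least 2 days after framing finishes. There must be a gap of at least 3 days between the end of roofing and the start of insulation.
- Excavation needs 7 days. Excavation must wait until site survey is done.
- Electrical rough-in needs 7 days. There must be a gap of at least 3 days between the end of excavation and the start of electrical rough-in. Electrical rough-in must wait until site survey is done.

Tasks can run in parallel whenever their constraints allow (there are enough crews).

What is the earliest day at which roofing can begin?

After its own release at day 3, site survey can start at day 3 and finishes at day 8.
Excavation waits on site survey (finishes day 8), so it starts at day 8 and finishes at 8 + 7 = day 15.
Roofing waits on site survey (finishes day 8); excavation (finishes day 15, plus 1-day gap → day 16). The latest of these is day 16, which is the earliest roofing can start.

16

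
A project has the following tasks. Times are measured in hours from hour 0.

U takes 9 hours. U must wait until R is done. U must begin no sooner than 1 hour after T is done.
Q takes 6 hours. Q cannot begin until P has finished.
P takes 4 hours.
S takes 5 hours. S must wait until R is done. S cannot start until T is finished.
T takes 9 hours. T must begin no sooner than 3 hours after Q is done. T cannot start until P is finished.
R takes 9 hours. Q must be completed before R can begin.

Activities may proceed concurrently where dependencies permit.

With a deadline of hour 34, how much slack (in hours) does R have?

Nothing blocks P, so it runs from hour 0 to hour 4.
After P (finishes hour 4), Q can start at hour 4 and finishes at hour 10.
R waits on Q (finishes hour 10), so it starts at hour 10 and finishes at 10 + 9 = hour 19.

Working backward from the deadline:
To finish by hour 34, S (duration 5) must start no later than hour 29.
U must finish by hour 34; it takes 9 hours, so it must start by 34 − 9 = hour 25.
R has several dependents: S (must start by hour 29); U (must start by hour 25). The earliest of those limits is hour 25, so R must start by 25 − 9 = hour 16.
So R can start as early as hour 10 and as late as hour 16, giving 16 − 10 = 6 hours of slack.

6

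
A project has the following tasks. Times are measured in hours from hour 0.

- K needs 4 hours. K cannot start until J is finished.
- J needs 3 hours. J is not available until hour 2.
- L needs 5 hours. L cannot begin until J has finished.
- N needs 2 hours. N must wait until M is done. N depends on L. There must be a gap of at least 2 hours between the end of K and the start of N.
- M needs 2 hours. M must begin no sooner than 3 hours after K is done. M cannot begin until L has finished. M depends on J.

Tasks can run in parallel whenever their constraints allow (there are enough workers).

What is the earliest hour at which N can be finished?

J cannot begin until its own release at hour 2. It runs from hour 2 to 2 + 3 = hour 5.
L waits on J (finishes hour 5), so it starts at hour 5 and finishes at 5 + 5 = hour 10.
K waits on J (finishes hour 5), so it starts at hour 5 and finishes at 5 + 4 = hour 9.
M cannot start until K (finishes hour 9, plus 3-hour gap → hour 12); L (finishes hour 10); J (finishes hour 5). The controlling bound is hour 12, so M finishes at 12 + 2 = hour 14.
For N: M (finishes hour 14); L (finishes hour 10); K (finishes hour 9, plus 2-hour gap → hour 11). Taking the maximum gives a start of hour 14, and it finishes at 14 + 2 = hour 16.

16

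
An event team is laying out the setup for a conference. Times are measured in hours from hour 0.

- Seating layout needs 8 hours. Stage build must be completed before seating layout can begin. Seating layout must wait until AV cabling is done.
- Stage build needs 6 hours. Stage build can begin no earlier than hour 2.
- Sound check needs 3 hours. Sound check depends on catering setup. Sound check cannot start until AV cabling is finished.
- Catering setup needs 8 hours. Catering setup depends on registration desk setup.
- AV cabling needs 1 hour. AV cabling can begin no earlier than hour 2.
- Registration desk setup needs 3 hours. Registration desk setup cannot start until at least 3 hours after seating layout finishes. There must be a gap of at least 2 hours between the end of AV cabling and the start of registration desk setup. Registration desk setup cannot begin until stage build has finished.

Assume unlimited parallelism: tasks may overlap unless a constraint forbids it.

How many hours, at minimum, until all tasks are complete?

AV cabling waits on its own release at hour 2, so it starts at hour 2 and finishes at 2 + 1 = hour 3.
Stage build cannot begin until its own release at hour 2. It runs from hour 2 to 2 + 6 = hour 8.
For seating layout: stage build (finishes hour 8); AV cabling (finishes hour 3). Taking the maximum gives a start of hour 8, and it finishes at 8 + 8 = hour 16.
Registration desk setup has to wait for seating layout (finishes hour 16, plus 3-hour gap → hour 19); AV cabling (finishes hour 3, plus 2-hour gap → hour 5); stage build (finishes hour 8). The latest of these is hour 19, so registration desk setup runs hour 19 to 19 + 3 = hour 22.
Catering setup cannot begin until registration desk setup (finishes hour 22). It runs from hour 22 to 22 + 8 = hour 30.
For sound check: catering setup (finishes hour 30); AV cabling (finishes hour 3). Taking the maximum gives a start of hour 30, and it finishes at 30 + 3 = hour 33.
All tasks are finished once the last one completes. Finish times: Stage build at 8, AV cabling at 3, Seating layout at 16, Registration desk setup at 22, Catering setup at 30, Sound check at 33. The latest is hour 33.

33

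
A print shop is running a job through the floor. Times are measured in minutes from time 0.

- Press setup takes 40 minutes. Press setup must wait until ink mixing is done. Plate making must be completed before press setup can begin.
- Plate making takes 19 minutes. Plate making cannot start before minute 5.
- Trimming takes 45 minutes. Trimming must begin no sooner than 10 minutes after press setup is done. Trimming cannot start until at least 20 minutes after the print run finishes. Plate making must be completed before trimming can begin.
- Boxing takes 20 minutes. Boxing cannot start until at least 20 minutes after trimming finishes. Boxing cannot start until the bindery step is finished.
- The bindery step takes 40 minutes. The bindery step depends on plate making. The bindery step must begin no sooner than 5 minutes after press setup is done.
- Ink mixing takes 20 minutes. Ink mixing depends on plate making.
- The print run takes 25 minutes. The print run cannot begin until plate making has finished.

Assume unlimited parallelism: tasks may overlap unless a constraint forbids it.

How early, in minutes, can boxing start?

Plate making cannot begin until its own release at minute 5. It runs from minute 5 to 5 + 19 = minute 24.
After plate making (finishes minute 24), the print run can start at minute 24 and finishes at minute 49.
After plate making (finishes minute 24), ink mixing can start at minute 24 and finishes at minute 44.
Press setup needs all of ink mixing (finishes minute 44); plate making (finishes minute 24). That puts its earliest start at minute 44; it finishes at 44 + 40 = minute 84.
For the bindery step: plate making (finishes minute 24); press setup (finishes minute 84, plus 5-minute gap → minute 89). Taking the maximum gives a start of minute 89, and it finishes at 89 + 40 = minute 129.
Trimming needs all of press setup (finishes minute 84, plus 10-minute gap → minute 94); the print run (finishes minute 49, plus 20-minute gap → minute 69); plate making (finishes minute 24). That puts its earliest start at minute 94; it finishes at 94 + 45 = minute 139.
Boxing waits on trimming (finishes minute 139, plus 20-minute gap → minute 159); the bindery step (finishes minute 129). The latest of these is minute 159, which is the earliest boxing can start.

159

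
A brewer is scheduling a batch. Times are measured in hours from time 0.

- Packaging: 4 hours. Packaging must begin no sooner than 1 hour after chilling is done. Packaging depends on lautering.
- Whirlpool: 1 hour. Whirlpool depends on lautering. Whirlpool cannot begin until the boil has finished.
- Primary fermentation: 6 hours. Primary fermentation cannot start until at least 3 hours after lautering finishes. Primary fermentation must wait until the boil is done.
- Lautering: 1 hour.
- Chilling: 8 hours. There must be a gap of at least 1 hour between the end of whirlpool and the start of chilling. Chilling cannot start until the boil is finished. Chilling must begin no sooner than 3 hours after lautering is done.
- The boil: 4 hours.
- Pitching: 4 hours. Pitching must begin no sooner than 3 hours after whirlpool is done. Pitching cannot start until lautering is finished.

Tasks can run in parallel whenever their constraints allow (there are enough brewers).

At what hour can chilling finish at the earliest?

The boil has no prerequisites, so it starts at hour 0 and finishes at hour 4.
Lautering has no prerequisites, so it starts at hour 0 and finishes at hour 1.
For whirlpool: lautering (finishes hour 1); the boil (finishes hour 4). Taking the maximum gives a start of hour 4, and it finishes at 4 + 1 = hour 5.
Chilling cannot start until whirlpool (finishes hour 5, plus 1-hour gap → hour 6); the boil (finishes hour 4); lautering (finishes hour 1, plus 3-hour gap → hour 4). The controlling bound is hour 6, so chilling finishes at 6 + 8 = hour 14.

14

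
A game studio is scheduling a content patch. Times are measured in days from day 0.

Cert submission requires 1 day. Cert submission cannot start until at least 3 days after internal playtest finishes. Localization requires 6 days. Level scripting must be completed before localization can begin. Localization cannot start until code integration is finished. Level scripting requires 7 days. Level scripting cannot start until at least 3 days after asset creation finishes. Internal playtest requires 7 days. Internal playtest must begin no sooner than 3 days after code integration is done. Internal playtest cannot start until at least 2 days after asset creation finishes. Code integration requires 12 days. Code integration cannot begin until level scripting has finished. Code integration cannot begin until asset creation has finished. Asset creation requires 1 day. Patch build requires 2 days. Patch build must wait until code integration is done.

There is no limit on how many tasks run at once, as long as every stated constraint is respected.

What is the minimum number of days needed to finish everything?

37

Asset creation has no prerequisites, so it starts at day 0 and finishes at day 1.
Level scripting cannot begin until asset creation (finishes day 1, plus 3-day gap → day 4). It runs from day 4 to 4 + 7 = day 11.
Code integration has to wait for level scripting (finishes day 11); asset creation (finishes day 1). The latest of these is day 11, so code integration runs day 11 to 11 + 12 = day 23.
Patch build waits on code integration (finishes day 23), so it starts at day 23 and finishes at 23 + 2 = day 25.
Localization has to wait for level scripting (finishes day 11); code integration (finishes day 23). The latest of these is day 23, so localization runs day 23 to 23 + 6 = day 29.
Internal playtest needs all of code integration (finishes day 23, plus 3-day gap → day 26); asset creation (finishes day 1, plus 2-day gap → day 3). That puts its earliest start at day 26; it finishes at 26 + 7 = day 33.
Cert submission waits on internal playtest (finishes day 33, plus 3-day gap → day 36), so it starts at day 36 and finishes at 36 + 1 = day 37.
All tasks are finished once the last one completes. Finish times: Asset creation at 1, Level scripting at 11, Code integration at 23, Internal playtest at 33, Localization at 29, Cert submission at 37, Patch build at 25. The latest is day 37.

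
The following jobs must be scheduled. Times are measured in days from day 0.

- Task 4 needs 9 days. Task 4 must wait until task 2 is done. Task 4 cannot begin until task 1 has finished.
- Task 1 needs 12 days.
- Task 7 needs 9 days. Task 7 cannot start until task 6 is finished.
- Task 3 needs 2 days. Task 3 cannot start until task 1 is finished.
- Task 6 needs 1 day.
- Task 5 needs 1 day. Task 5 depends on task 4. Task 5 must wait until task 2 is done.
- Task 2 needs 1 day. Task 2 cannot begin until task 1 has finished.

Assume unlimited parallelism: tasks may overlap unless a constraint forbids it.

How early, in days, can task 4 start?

13

Nothing blocks task 1, so it runs from day 0 to day 12.
Task 2 cannot begin until task 1 (finishes day 12). It runs from day 12 to 12 + 1 = day 13.
Task 4 waits on task 2 (finishes day 13); task 1 (finishes day 12). The latest of these is day 13, which is the earliest task 4 can start.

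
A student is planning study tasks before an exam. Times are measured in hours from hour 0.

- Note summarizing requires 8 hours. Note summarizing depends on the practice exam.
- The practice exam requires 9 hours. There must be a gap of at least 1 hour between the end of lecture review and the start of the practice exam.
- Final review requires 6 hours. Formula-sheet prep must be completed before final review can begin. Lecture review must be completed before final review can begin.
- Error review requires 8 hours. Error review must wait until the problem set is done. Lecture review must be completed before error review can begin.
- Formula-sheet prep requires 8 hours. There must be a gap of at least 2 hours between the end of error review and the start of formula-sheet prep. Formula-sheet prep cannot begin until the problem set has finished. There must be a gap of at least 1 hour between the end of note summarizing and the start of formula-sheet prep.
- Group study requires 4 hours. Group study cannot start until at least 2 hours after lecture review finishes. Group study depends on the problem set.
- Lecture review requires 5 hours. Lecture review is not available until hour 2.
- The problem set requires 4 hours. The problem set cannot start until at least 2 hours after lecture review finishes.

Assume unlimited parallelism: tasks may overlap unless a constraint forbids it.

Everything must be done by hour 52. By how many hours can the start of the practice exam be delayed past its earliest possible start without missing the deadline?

Lecture review waits on its own release at hour 2, so it starts at hour 2 and finishes at 2 + 5 = hour 7.
After lecture review (finishes hour 7, plus 1-hour gap → hour 8), the practice exam can start at hour 8 and finishes at hour 17.

Working backward from the deadline:
Nothing follows final review; the deadline of hour 52 is its only limit. It must start by 52 − 6 = hour 46.
Formula-sheet prep has to be done before final review (must start by hour 46). That means finishing by hour 46, i.e. starting by 46 − 8 = hour 38.
Note summarizing has to be done before formula-sheet prep (must start by hour 38, minus 1-hour gap → hour 37). That means finishing by hour 37, i.e. starting by 37 − 8 = hour 29.
The practice exam feeds into note summarizing (must start by hour 29); so the practice exam must finish by hour 29 and therefore start by hour 20.
So the practice exam can start as early as hour 8 and as late as hour 20, giving 20 − 8 = 12 hours of slack.

12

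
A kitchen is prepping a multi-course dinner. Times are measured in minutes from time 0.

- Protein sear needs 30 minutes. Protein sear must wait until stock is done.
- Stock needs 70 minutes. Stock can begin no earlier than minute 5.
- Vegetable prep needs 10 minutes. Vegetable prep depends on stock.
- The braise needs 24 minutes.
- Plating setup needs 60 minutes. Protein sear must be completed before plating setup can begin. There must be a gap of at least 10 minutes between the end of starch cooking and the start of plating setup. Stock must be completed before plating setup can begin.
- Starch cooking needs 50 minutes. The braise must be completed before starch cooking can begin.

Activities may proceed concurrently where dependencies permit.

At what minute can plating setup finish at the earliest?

165

The braise has no prerequisites, so it starts at minute 0 and finishes at minute 24.
Starch cooking cannot begin until the braise (finishes minute 24). It runs from minute 24 to 24 + 50 = minute 74.
Stock cannot begin until its own release at minute 5. It runs from minute 5 to 5 + 70 = minute 75.
Protein sear waits on stock (finishes minute 75), so it starts at minute 75 and finishes at 75 + 30 = minute 105.
For plating setup: protein sear (finishes minute 105); starch cooking (finishes minute 74, plus 10-minute gap → minute 84); stock (finishes minute 75). Taking the maximum gives a start of minute 105, and it finishes at 105 + 60 = minute 165.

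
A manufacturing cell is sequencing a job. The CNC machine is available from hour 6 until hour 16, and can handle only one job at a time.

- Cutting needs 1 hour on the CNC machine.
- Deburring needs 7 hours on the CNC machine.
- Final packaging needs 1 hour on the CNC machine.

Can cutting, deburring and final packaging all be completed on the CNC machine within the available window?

The CNC machine window is 16 − 6 = 10 hours.
Running back to back, the jobs need 1 + 7 + 1 = 9 hours on the CNC machine.
Since 9 ≤ 10, they fit within the window.

Yes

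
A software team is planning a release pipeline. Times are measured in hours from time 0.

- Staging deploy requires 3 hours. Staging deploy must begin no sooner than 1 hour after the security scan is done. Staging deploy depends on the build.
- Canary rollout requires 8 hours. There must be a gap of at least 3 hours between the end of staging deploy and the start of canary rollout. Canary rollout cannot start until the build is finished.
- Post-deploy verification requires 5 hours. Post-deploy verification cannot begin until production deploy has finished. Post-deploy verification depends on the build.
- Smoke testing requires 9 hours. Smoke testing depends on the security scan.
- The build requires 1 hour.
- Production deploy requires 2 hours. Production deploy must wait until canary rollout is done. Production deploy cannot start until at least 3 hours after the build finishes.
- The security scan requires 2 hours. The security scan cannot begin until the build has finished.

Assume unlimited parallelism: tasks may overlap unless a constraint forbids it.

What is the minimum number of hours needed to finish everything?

Nothing blocks the build, so it runs from hour 0 to hour 1.
After the build (finishes hour 1), the security scan can start at hour 1 and finishes at hour 3.
Smoke testing waits on the security scan (finishes hour 3), so it starts at hour 3 and finishes at 3 + 9 = hour 12.
Staging deploy cannot start until the security scan (finishes hour 3, plus 1-hour gap → hour 4); the build (finishes hour 1). The controlling bound is hour 4, so staging deploy finishes at 4 + 3 = hour 7.
Canary rollout cannot start until staging deploy (finishes hour 7, plus 3-hour gap → hour 10); the build (finishes hour 1). The controlling bound is hour 10, so canary rollout finishes at 10 + 8 = hour 18.
Production deploy cannot start until canary rollout (finishes hour 18); the build (finishes hour 1, plus 3-hour gap → hour 4). The controlling bound is hour 18, so production deploy finishes at 18 + 2 = hour 20.
For post-deploy verification: production deploy (finishes hour 20); the build (finishes hour 1). Taking the maximum gives a start of hour 20, and it finishes at 20 + 5 = hour 25.
All tasks are finished once the last one completes. Finish times: The build at 1, The security scan at 3, Staging deploy at 7, Smoke testing at 12, Canary rollout at 18, Production deploy at 20, Post-deploy verification at 25. The latest is hour 25.

25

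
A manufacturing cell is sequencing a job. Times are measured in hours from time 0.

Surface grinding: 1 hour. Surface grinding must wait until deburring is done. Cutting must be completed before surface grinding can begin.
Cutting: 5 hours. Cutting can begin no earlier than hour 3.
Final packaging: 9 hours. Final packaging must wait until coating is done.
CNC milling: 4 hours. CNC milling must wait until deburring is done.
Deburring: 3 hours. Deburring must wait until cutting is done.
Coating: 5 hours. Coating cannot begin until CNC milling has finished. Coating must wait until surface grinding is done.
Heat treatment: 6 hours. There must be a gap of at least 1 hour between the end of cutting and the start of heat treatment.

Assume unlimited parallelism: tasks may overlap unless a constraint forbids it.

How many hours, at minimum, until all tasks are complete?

Cutting waits on its own release at hour 3, so it starts at hour 3 and finishes at 3 + 5 = hour 8.
After cutting (finishes hour 8, plus 1-hour gap → hour 9), heat treatment can start at hour 9 and finishes at hour 15.
Deburring cannot begin until cutting (finishes hour 8). It runs from hour 8 to 8 + 3 = hour 11.
Surface grinding needs all of deburring (finishes hour 11); cutting (finishes hour 8). That puts its earliest start at hour 11; it finishes at 11 + 1 = hour 12.
After deburring (finishes hour 11), CNC milling can start at hour 11 and finishes at hour 15.
Coating needs all of CNC milling (finishes hour 15); surface grinding (finishes hour 12). That puts its earliest start at hour 15; it finishes at 15 + 5 = hour 20.
Final packaging cannot begin until coating (finishes hour 20). It runs from hour 20 to 20 + 9 = hour 29.
All tasks are finished once the last one completes. Finish times: Cutting at 8, Deburring at 11, CNC milling at 15, Heat treatment at 15, Surface grinding at 12, Coating at 20, Final packaging at 29. The latest is hour 29.

29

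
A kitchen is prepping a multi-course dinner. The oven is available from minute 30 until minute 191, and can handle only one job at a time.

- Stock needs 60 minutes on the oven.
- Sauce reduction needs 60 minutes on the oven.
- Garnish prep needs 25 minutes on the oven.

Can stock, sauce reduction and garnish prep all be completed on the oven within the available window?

The oven window is 191 − 30 = 161 minutes.
Running back to back, the jobs need 60 + 60 + 25 = 145 minutes on the oven.
Since 145 ≤ 161, they fit within the window.

Yes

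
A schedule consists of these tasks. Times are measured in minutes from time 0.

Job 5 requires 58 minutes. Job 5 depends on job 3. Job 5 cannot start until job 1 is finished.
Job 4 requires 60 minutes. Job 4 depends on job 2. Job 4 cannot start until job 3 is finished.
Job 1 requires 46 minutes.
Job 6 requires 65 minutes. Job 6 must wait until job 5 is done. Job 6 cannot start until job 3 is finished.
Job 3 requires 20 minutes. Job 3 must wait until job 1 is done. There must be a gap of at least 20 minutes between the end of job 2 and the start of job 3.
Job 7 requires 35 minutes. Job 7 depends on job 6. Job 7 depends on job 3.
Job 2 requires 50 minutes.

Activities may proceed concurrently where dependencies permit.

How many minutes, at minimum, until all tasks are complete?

248

Job 2 can start immediately at minute 0; it finishes at minute 50.
Job 1 can start immediately at minute 0; it finishes at minute 46.
For job 3: job 1 (finishes minute 46); job 2 (finishes minute 50, plus 20-minute gap → minute 70). Taking the maximum gives a start of minute 70, and it finishes at 70 + 20 = minute 90.
For job 5: job 3 (finishes minute 90); job 1 (finishes minute 46). Taking the maximum gives a start of minute 90, and it finishes at 90 + 58 = minute 148.
Job 6 needs all of job 5 (finishes minute 148); job 3 (finishes minute 90). That puts its earliest start at minute 148; it finishes at 148 + 65 = minute 213.
Job 7 cannot start until job 6 (finishes minute 213); job 3 (finishes minute 90). The controlling bound is minute 213, so job 7 finishes at 213 + 35 = minute 248.
Job 4 has to wait for job 2 (finishes minute 50); job 3 (finishes minute 90). The latest of these is minute 90, so job 4 runs minute 90 to 90 + 60 = minute 150.
All tasks are finished once the last one completes. Finish times: Job 1 at 46, Job 2 at 50, Job 3 at 90, Job 4 at 150, Job 5 at 148, Job 6 at 213, Job 7 at 248. The latest is minute 248.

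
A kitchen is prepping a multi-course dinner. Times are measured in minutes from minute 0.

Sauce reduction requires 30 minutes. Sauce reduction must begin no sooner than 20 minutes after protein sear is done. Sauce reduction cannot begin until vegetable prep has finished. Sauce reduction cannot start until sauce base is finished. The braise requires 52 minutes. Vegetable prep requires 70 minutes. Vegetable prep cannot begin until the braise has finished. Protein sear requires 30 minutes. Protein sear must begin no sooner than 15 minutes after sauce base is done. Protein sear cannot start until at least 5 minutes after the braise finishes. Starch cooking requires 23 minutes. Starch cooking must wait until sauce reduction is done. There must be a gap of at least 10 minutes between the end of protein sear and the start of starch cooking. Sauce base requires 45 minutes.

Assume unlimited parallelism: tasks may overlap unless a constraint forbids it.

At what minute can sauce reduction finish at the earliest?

152

The braise can start immediately at minute 0; it finishes at minute 52.
Vegetable prep waits on the braise (finishes minute 52), so it starts at minute 52 and finishes at 52 + 70 = minute 122.
Sauce base has no prerequisites, so it starts at minute 0 and finishes at minute 45.
Protein sear has to wait for sauce base (finishes minute 45, plus 15-minute gap → minute 60); the braise (finishes minute 52, plus 5-minute gap → minute 57). The latest of these is minute 60, so protein sear runs minute 60 to 60 + 30 = minute 90.
Sauce reduction cannot start until protein sear (finishes minute 90, plus 20-minute gap → minute 110); vegetable prep (finishes minute 122); sauce base (finishes minute 45). The controlling bound is minute 122, so sauce reduction finishes at 122 + 30 = minute 152.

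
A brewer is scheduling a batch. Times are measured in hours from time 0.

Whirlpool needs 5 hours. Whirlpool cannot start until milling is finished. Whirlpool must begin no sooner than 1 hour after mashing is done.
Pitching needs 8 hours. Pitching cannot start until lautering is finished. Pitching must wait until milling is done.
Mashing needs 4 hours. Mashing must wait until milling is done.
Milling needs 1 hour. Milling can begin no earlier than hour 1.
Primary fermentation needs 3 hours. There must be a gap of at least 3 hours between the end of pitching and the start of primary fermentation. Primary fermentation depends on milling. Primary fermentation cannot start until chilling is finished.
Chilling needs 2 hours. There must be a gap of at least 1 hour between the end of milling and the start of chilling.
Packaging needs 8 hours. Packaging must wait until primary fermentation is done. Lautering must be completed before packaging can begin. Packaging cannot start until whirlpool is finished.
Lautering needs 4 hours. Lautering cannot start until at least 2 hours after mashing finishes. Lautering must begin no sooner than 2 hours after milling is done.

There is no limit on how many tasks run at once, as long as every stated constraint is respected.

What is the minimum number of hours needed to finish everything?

34

Milling waits on its own release at hour 1, so it starts at hour 1 and finishes at 1 + 1 = hour 2.
Chilling waits on milling (finishes hour 2, plus 1-hour gap → hour 3), so it starts at hour 3 and finishes at 3 + 2 = hour 5.
Mashing waits on milling (finishes hour 2), so it starts at hour 2 and finishes at 2 + 4 = hour 6.
Whirlpool has to wait for milling (finishes hour 2); mashing (finishes hour 6, plus 1-hour gap → hour 7). The latest of these is hour 7, so whirlpool runs hour 7 to 7 + 5 = hour 12.
Lautering has to wait for mashing (finishes hour 6, plus 2-hour gap → hour 8); milling (finishes hour 2, plus 2-hour gap → hour 4). The latest of these is hour 8, so lautering runs hour 8 to 8 + 4 = hour 12.
Pitching needs all of lautering (finishes hour 12); milling (finishes hour 2). That puts its earliest start at hour 12; it finishes at 12 + 8 = hour 20.
Primary fermentation cannot start until pitching (finishes hour 20, plus 3-hour gap → hour 23); milling (finishes hour 2); chilling (finishes hour 5). The controlling bound is hour 23, so primary fermentation finishes at 23 + 3 = hour 26.
Packaging has to wait for primary fermentation (finishes hour 26); lautering (finishes hour 12); whirlpool (finishes hour 12). The latest of these is hour 26, so packaging runs hour 26 to 26 + 8 = hour 34.
All tasks are finished once the last one completes. Finish times: Milling at 2, Mashing at 6, Lautering at 12, Whirlpool at 12, Chilling at 5, Pitching at 20, Primary fermentation at 26, Packaging at 34. The latest is hour 34.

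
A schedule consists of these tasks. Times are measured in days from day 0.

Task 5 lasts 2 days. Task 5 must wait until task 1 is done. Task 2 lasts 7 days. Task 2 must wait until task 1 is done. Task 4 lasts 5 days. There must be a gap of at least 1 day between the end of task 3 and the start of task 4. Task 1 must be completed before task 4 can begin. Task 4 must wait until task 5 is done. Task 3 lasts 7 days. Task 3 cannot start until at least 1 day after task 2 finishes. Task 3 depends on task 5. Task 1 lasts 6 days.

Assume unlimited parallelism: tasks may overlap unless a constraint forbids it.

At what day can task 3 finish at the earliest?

Nothing blocks task 1, so it runs from day 0 to day 6.
Task 5 waits on task 1 (finishes day 6), so it starts at day 6 and finishes at 6 + 2 = day 8.
After task 1 (finishes day 6), task 2 can start at day 6 and finishes at day 13.
For task 3: task 2 (finishes day 13, plus 1-day gap → day 14); task 5 (finishes day 8). Taking the maximum gives a start of day 14, and it finishes at 14 + 7 = day 21.

21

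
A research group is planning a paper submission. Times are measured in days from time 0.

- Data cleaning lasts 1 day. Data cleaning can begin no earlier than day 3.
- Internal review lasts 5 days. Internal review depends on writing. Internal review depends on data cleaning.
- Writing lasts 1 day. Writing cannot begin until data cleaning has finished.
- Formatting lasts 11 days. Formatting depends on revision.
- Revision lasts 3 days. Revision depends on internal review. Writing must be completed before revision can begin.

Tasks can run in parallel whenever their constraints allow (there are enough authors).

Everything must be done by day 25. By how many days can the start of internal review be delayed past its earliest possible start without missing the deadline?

Data cleaning waits on its own release at day 3, so it starts at day 3 and finishes at 3 + 1 = day 4.
After data cleaning (finishes day 4), writing can start at day 4 and finishes at day 5.
For internal review: writing (finishes day 5); data cleaning (finishes day 4). Taking the maximum gives a start of day 5, and it finishes at 5 + 5 = day 10.

Working backward from the deadline:
Nothing follows formatting; the deadline of day 25 is its only limit. It must start by 25 − 11 = day 14.
Since formatting (must start by day 14) depends on it, revision must finish by day 14. Backing off its 3-day duration gives a latest start of day 11.
Internal review must finish before revision (must start by day 11). With a 5-day duration, internal review must start by 11 − 5 = day 6.
So internal review can start as early as day 5 and as late as day 6, giving 6 − 5 = 1 day of slack.

1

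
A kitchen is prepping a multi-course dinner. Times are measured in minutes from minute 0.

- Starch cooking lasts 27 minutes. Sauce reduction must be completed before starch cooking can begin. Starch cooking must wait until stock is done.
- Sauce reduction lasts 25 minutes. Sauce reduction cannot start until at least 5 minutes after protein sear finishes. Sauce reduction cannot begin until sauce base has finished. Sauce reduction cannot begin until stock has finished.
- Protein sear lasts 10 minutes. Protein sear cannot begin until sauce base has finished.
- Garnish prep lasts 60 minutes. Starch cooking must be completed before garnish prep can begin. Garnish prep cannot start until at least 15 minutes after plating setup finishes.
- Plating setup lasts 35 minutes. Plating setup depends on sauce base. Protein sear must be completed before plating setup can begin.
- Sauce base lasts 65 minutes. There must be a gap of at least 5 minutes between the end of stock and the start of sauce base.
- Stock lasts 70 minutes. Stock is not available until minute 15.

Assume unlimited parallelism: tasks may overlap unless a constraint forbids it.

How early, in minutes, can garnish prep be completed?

Stock cannot begin until its own release at minute 15. It runs from minute 15 to 15 + 70 = minute 85.
After stock (finishes minute 85, plus 5-minute gap → minute 90), sauce base can start at minute 90 and finishes at minute 155.
Protein sear cannot begin until sauce base (finishes minute 155). It runs from minute 155 to 155 + 10 = minute 165.
Plating setup cannot start until sauce base (finishes minute 155); protein sear (finishes minute 165). The controlling bound is minute 165, so plating setup finishes at 165 + 35 = minute 200.
Sauce reduction cannot start until protein sear (finishes minute 165, plus 5-minute gap → minute 170); sauce base (finishes minute 155); stock (finishes minute 85). The controlling bound is minute 170, so sauce reduction finishes at 170 + 25 = minute 195.
Starch cooking cannot start until sauce reduction (finishes minute 195); stock (finishes minute 85). The controlling bound is minute 195, so starch cooking finishes at 195 + 27 = minute 222.
Garnish prep has to wait for starch cooking (finishes minute 222); plating setup (finishes minute 200, plus 15-minute gap → minute 215). The latest of these is minute 222, so garnish prep runs minute 222 to 222 + 60 = minute 282.

282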